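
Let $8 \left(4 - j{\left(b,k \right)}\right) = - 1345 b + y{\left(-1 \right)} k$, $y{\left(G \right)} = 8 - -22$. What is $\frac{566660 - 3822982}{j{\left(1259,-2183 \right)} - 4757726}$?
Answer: $\frac{26050576}{36302931} \approx 0.71759$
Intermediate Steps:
$y{\left(G \right)} = 30$ ($y{\left(G \right)} = 8 + 22 = 30$)
$j{\left(b,k \right)} = 4 - \frac{15 k}{4} + \frac{1345 b}{8}$ ($j{\left(b,k \right)} = 4 - \frac{- 1345 b + 30 k}{8} = 4 + \left(- \frac{15 k}{4} + \frac{1345 b}{8}\right) = 4 - \frac{15 k}{4} + \frac{1345 b}{8}$)
$\frac{566660 - 3822982}{j{\left(1259,-2183 \right)} - 4757726} = \frac{566660 - 3822982}{\left(4 - - \frac{32745}{4} + \frac{1345}{8} \cdot 1259\right) - 4757726} = - \frac{3256322}{\left(4 + \frac{32745}{4} + \frac{1693355}{8}\right) - 4757726} = - \frac{3256322}{\frac{1758877}{8} - 4757726} = - \frac{3256322}{- \frac{36302931}{8}} = \left(-3256322\right) \left(- \frac{8}{36302931}\right) = \frac{26050576}{36302931}$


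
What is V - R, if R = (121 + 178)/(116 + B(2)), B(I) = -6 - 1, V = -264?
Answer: -29075/109 ≈ -266.74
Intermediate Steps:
B(I) = -7
R = 299/109 (R = (121 + 178)/(116 - 7) = 299/109 ≈ 2.7431)
V - R = -264 - 1*299/109 = -264 - 299/109 = -29075/109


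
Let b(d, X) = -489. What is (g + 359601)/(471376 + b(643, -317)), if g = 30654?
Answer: 390255/470887 ≈ 0.82877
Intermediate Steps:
(g + 359601)/(471376 + b(643, -317)) = (30654 + 359601)/(471376 - 489) = 390255/470887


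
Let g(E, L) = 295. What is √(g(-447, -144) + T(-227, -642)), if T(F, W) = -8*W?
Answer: √5431 ≈ 73.695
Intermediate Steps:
√(g(-447, -144) + T(-227, -642)) = √(295 - 8*(-642)) = √(295 + 5136) = √5431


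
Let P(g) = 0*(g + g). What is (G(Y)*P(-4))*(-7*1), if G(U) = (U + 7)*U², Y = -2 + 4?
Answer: 0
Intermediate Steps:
P(g) = 0 (P(g) = 0*(2*g) = 0)
Y = 2
G(U) = U²*(7 + U) (G(U) = (7 + U)*U² = U²*(7 + U))
(G(Y)*P(-4))*(-7*1) = ((2²*(7 + 2))*0)*(-7*1) = ((4*9)*0)*(-7) = (36*0)*(-7) = 0*(-7) = 0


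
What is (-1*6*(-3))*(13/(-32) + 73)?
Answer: 20907/16 ≈ 1306.7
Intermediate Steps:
(-1*6*(-3))*(13/(-32) + 73) = (-6*(-3))*(13*(-1/32) + 73) = 18*(-13/32 + 73) = 18*(2323/32) = 20907/16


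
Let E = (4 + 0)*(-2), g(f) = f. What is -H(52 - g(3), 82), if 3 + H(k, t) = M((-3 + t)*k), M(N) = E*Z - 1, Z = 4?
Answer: 36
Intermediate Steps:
E = -8 (E = 4*(-2) = -8)
M(N) = -33 (M(N) = -8*4 - 1 = -32 - 1 = -33)
H(k, t) = -36 (H(k, t) = -3 - 33 = -36)
-H(52 - g(3), 82) = -1*(-36) = 36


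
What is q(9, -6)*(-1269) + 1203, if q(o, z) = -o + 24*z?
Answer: 195360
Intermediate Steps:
q(9, -6)*(-1269) + 1203 = (-1*9 + 24*(-6))*(-1269) + 1203 = (-9 - 144)*(-1269) + 1203 = -153*(-1269) + 1203 = 194157 + 1203 = 195360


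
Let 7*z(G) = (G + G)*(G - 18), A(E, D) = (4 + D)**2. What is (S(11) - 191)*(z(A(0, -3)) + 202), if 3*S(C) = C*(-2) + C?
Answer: -268640/7 ≈ -38377.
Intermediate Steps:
S(C) = -C/3 (S(C) = (C*(-2) + C)/3 = (-2*C + C)/3 = (-C)/3 = -C/3)
z(G) = 2*G*(-18 + G)/7 (z(G) = ((G + G)*(G - 18))/7 = ((2*G)*(-18 + G))/7 = (2*G*(-18 + G))/7 = 2*G*(-18 + G)/7)
(S(11) - 191)*(z(A(0, -3)) + 202) = (-1/3*11 - 191)*(2*(4 - 3)**2*(-18 + (4 - 3)**2)/7 + 202) = (-11/3 - 191)*((2/7)*1**2*(-18 + 1**2) + 202) = -584*((2/7)*1*(-18 + 1) + 202)/3 = -584*((2/7)*1*(-17) + 202)/3 = -584*(-34/7 + 202)/3 = -584/3*1380/7 = -268640/7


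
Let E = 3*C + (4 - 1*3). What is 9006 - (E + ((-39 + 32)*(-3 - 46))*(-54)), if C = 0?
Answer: 27527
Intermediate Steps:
E = 1 (E = 3*0 + (4 - 1*3) = 0 + (4 - 3) = 0 + 1 = 1)
9006 - (E + ((-39 + 32)*(-3 - 46))*(-54)) = 9006 - (1 + ((-39 + 32)*(-3 - 46))*(-54)) = 9006 - (1 - 7*(-49)*(-54)) = 9006 - (1 + 343*(-54)) = 9006 - (1 - 18522) = 9006 - 1*(-18521) = 9006 + 18521 = 27527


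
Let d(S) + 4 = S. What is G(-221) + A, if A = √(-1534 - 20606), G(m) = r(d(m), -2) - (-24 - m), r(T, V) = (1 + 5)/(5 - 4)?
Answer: -191 + 6*I*√615 ≈ -191.0 + 148.8*I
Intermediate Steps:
d(S) = -4 + S
r(T, V) = 6 (r(T, V) = 6/1 = 6*1 = 6)
G(m) = 30 + m (G(m) = 6 - (-24 - m) = 6 + (24 + m) = 30 + m)
A = 6*I*√615 (A = √(-22140) = 6*I*√615 ≈ 148.8*I)
G(-221) + A = (30 - 221) + 6*I*√615 = -191 + 6*I*√615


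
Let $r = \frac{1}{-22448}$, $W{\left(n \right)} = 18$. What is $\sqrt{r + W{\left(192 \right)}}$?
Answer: $\frac{\sqrt{566900389}}{5612} \approx 4.2426$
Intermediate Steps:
$r = - \frac{1}{22448} \approx -4.4547 \cdot 10^{-5}$
$\sqrt{r + W{\left(192 \right)}} = \sqrt{- \frac{1}{22448} + 18} = \sqrt{\frac{404063}{22448}} = \frac{\sqrt{566900389}}{5612}$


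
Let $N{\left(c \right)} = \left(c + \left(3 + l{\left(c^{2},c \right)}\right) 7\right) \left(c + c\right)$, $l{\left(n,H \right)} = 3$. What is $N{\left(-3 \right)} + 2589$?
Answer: $2355$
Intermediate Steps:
$N{\left(c \right)} = 2 c \left(42 + c\right)$ ($N{\left(c \right)} = \left(c + \left(3 + 3\right) 7\right) \left(c + c\right) = \left(c + 6 \cdot 7\right) 2 c = \left(c + 42\right) 2 c = \left(42 + c\right) 2 c = 2 c \left(42 + c\right)$)
$N{\left(-3 \right)} + 2589 = 2 \left(-3\right) \left(42 - 3\right) + 2589 = 2 \left(-3\right) 39 + 2589 = -234 + 2589 = 2355$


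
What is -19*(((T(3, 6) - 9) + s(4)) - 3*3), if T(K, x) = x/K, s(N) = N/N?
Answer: 285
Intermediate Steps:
s(N) = 1
-19*(((T(3, 6) - 9) + s(4)) - 3*3) = -19*(((6/3 - 9) + 1) - 3*3) = -19*(((6*(⅓) - 9) + 1) - 9) = -19*(((2 - 9) + 1) - 9) = -19*((-7 + 1) - 9) = -19*(-6 - 9) = -19*(-15) = 285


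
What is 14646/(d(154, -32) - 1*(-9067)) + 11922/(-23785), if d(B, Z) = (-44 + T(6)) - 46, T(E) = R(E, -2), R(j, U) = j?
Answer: 241259784/213660655 ≈ 1.1292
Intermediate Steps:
T(E) = E
d(B, Z) = -84 (d(B, Z) = (-44 + 6) - 46 = -38 - 46 = -84)
14646/(d(154, -32) - 1*(-9067)) + 11922/(-23785) = 14646/(-84 - 1*(-9067)) + 11922/(-23785) = 14646/(-84 + 9067) + 11922*(-1/23785) = 14646/8983 - 11922/23785 = 241259784/213660655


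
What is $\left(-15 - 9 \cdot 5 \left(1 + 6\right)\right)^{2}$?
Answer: $108900$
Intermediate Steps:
$\left(-15 - 9 \cdot 5 \left(1 + 6\right)\right)^{2} = \left(-15 - 9 \cdot 5 \cdot 7\right)^{2} = \left(-15 - 315\right)^{2} = \left(-330\right)^{2} = 108900$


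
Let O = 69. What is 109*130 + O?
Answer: 14239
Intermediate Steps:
109*130 + O = 109*130 + 69 = 14170 + 69 = 14239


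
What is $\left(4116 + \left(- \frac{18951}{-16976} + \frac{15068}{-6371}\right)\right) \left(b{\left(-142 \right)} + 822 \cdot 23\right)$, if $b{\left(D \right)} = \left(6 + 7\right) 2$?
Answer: $\frac{2106313745120737}{27038524} \approx 7.79 \cdot 10^{7}$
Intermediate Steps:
$b{\left(D \right)} = 26$ ($b{\left(D \right)} = 13 \cdot 2 = 26$)
$\left(4116 + \left(- \frac{18951}{-16976} + \frac{15068}{-6371}\right)\right) \left(b{\left(-142 \right)} + 822 \cdot 23\right) = \left(4116 + \left(- \frac{18951}{-16976} + \frac{15068}{-6371}\right)\right) \left(26 + 822 \cdot 23\right) = \left(4116 + \left(\left(-18951\right) \left(- \frac{1}{16976}\right) + 15068 \left(- \frac{1}{6371}\right)\right)\right) \left(26 + 18906\right) = \left(4116 + \left(\frac{18951}{16976} - \frac{15068}{6371}\right)\right) 18932 = \left(4116 - \frac{135057547}{108154096}\right) 18932 = \frac{445027201589}{108154096} \cdot 18932 = \frac{2106313745120737}{27038524}$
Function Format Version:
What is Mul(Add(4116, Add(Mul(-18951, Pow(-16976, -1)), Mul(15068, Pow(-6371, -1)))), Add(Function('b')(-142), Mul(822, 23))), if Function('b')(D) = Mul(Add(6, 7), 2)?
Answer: Rational(2106313745120737, 27038524) ≈ 7.7900e+7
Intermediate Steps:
Function('b')(D) = 26 (Function('b')(D) = Mul(13, 2) = 26)
Mul(Add(4116, Add(Mul(-18951, Pow(-16976, -1)), Mul(15068, Pow(-6371, -1)))), Add(Function('b')(-142), Mul(822, 23))) = Mul(Add(4116, Add(Mul(-18951, Pow(-16976, -1)), Mul(15068, Pow(-6371, -1)))), Add(26, Mul(822, 23))) = Mul(Add(4116, Add(Mul(-18951, Rational(-1, 16976)), Mul(15068, Rational(-1, 6371)))), Add(26, 18906)) = Mul(Add(4116, Add(Rational(18951, 16976), Rational(-15068, 6371))), 18932) = Mul(Add(4116, Rational(-135057547, 108154096)), 18932) = Mul(Rational(445027201589, 108154096), 18932) = Rational(2106313745120737, 27038524)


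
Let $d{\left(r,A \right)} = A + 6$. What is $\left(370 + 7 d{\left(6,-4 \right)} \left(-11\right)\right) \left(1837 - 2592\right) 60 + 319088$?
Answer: $-9465712$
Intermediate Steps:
$d{\left(r,A \right)} = 6 + A$
$\left(370 + 7 d{\left(6,-4 \right)} \left(-11\right)\right) \left(1837 - 2592\right) 60 + 319088 = \left(370 + 7 \left(6 - 4\right) \left(-11\right)\right) \left(1837 - 2592\right) 60 + 319088 = \left(370 + 7 \cdot 2 \left(-11\right)\right) \left(-755\right) 60 + 319088 = \left(370 + 14 \left(-11\right)\right) \left(-755\right) 60 + 319088 = \left(370 - 154\right) \left(-755\right) 60 + 319088 = 216 \left(-755\right) 60 + 319088 = \left(-163080\right) 60 + 319088 = -9784800 + 319088 = -9465712$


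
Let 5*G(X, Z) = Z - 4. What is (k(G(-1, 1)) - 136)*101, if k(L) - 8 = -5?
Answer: -13433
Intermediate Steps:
G(X, Z) = -4/5 + Z/5 (G(X, Z) = (Z - 4)/5 = (-4 + Z)/5 = -4/5 + Z/5)
k(L) = 3 (k(L) = 8 - 5 = 3)
(k(G(-1, 1)) - 136)*101 = (3 - 136)*101 = -133*101 = -13433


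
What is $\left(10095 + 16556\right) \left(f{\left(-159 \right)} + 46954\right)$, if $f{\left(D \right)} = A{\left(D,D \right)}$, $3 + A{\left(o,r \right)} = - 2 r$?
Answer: $1259766119$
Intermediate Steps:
$A{\left(o,r \right)} = -3 - 2 r$
$f{\left(D \right)} = -3 - 2 D$
$\left(10095 + 16556\right) \left(f{\left(-159 \right)} + 46954\right) = \left(10095 + 16556\right) \left(\left(-3 - -318\right) + 46954\right) = 26651 \left(\left(-3 + 318\right) + 46954\right) = 26651 \left(315 + 46954\right) = 26651 \cdot 47269 = 1259766119$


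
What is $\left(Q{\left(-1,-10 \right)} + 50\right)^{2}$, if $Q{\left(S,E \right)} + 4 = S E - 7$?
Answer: $2401$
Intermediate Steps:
$Q{\left(S,E \right)} = -11 + E S$ ($Q{\left(S,E \right)} = -4 + \left(S E - 7\right) = -4 + \left(E S - 7\right) = -4 + \left(-7 + E S\right) = -11 + E S$)
$\left(Q{\left(-1,-10 \right)} + 50\right)^{2} = \left(\left(-11 - -10\right) + 50\right)^{2} = \left(\left(-11 + 10\right) + 50\right)^{2} = \left(-1 + 50\right)^{2} = 49^{2} = 2401$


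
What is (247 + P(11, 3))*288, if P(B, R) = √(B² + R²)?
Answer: 71136 + 288*√130 ≈ 74420.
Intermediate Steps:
(247 + P(11, 3))*288 = (247 + √(11² + 3²))*288 = (247 + √(121 + 9))*288 = (247 + √130)*288 = 71136 + 288*√130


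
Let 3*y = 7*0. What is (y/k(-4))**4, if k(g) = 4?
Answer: 0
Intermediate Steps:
y = 0 (y = (7*0)/3 = (1/3)*0 = 0)
(y/k(-4))**4 = (0/4)**4 = (0*(1/4))**4 = 0**4 = 0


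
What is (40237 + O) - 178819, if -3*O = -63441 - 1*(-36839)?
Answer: -389144/3 ≈ -1.2971e+5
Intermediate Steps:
O = 26602/3 (O = -(-63441 - 1*(-36839))/3 = -(-63441 + 36839)/3 = -⅓*(-26602) = 26602/3 ≈ 8867.3)
(40237 + O) - 178819 = (40237 + 26602/3) - 178819 = 147313/3 - 178819 = -389144/3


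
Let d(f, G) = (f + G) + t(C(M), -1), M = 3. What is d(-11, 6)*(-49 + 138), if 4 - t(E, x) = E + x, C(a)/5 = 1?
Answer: -445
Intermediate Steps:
C(a) = 5 (C(a) = 5*1 = 5)
t(E, x) = 4 - E - x (t(E, x) = 4 - (E + x) = 4 + (-E - x) = 4 - E - x)
d(f, G) = G + f (d(f, G) = (f + G) + (4 - 1*5 - 1*(-1)) = (G + f) + (4 - 5 + 1) = (G + f) + 0 = G + f)
d(-11, 6)*(-49 + 138) = (6 - 11)*(-49 + 138) = -5*89 = -445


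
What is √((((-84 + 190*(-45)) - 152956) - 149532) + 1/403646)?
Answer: I*√50691136492256906/403646 ≈ 557.78*I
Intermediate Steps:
√((((-84 + 190*(-45)) - 152956) - 149532) + 1/403646) = √((((-84 - 8550) - 152956) - 149532) + 1/403646) = √(((-8634 - 152956) - 149532) + 1/403646) = √((-161590 - 149532) + 1/403646) = √(-311122 + 1/403646) = √(-125583150811/403646) = I*√50691136492256906/403646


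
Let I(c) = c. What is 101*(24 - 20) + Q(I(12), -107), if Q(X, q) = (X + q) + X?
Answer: 321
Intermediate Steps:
Q(X, q) = q + 2*X
101*(24 - 20) + Q(I(12), -107) = 101*(24 - 20) + (-107 + 2*12) = 101*4 + (-107 + 24) = 404 - 83 = 321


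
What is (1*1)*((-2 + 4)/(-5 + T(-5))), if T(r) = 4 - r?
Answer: ½ ≈ 0.50000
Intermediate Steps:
(1*1)*((-2 + 4)/(-5 + T(-5))) = (1*1)*((-2 + 4)/(-5 + (4 - 1*(-5)))) = 1*(2/(-5 + (4 + 5))) = 1*(2/(-5 + 9)) = 1*(2/4) = 1*(2*(¼)) = 1*(½) = ½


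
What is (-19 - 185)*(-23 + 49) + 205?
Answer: -5099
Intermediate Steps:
(-19 - 185)*(-23 + 49) + 205 = -204*26 + 205 = -5304 + 205 = -5099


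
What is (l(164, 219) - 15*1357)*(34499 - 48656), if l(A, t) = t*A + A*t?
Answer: -728759889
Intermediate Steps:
l(A, t) = 2*A*t (l(A, t) = A*t + A*t = 2*A*t)
(l(164, 219) - 15*1357)*(34499 - 48656) = (2*164*219 - 15*1357)*(34499 - 48656) = (71832 - 20355)*(-14157) = 51477*(-14157) = -728759889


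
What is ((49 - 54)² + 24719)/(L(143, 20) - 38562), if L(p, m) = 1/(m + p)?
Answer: -4033272/6285605 ≈ -0.64167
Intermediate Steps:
((49 - 54)² + 24719)/(L(143, 20) - 38562) = ((49 - 54)² + 24719)/(1/(20 + 143) - 38562) = ((-5)² + 24719)/(1/163 - 38562) = (25 + 24719)/(1/163 - 38562) = 24744/(-6285605/163) = 24744*(-163/6285605) = -4033272/6285605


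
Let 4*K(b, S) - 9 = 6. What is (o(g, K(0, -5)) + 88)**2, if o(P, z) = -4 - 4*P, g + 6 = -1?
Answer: 12544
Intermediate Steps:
g = -7 (g = -6 - 1 = -7)
K(b, S) = 15/4 (K(b, S) = 9/4 + (1/4)*6 = 9/4 + 3/2 = 15/4)
(o(g, K(0, -5)) + 88)**2 = ((-4 - 4*(-7)) + 88)**2 = ((-4 + 28) + 88)**2 = (24 + 88)**2 = 112**2 = 12544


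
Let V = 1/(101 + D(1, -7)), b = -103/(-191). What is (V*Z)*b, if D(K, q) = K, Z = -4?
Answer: -206/9741 ≈ -0.021148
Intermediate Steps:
b = 103/191 (b = -103*(-1/191) = 103/191 ≈ 0.53927)
V = 1/102 (V = 1/(101 + 1) = 1/102 ≈ 0.0098039)
(V*Z)*b = ((1/102)*(-4))*(103/191) = -2/51*103/191 = -206/9741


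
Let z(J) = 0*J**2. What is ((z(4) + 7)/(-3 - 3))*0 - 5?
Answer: -5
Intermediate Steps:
z(J) = 0
((z(4) + 7)/(-3 - 3))*0 - 5 = ((0 + 7)/(-3 - 3))*0 - 5 = (7/(-6))*0 - 5 = (7*(-1/6))*0 - 5 = -7/6*0 - 5 = 0 - 5 = -5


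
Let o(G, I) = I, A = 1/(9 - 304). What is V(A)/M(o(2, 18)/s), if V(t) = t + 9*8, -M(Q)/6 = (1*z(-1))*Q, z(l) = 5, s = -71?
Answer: 1507969/159300 ≈ 9.4662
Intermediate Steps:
A = -1/295 (A = 1/(-295) = -1/295 ≈ -0.0033898)
M(Q) = -30*Q (M(Q) = -6*1*5*Q = -30*Q)
V(t) = 72 + t (V(t) = t + 72 = 72 + t)
V(A)/M(o(2, 18)/s) = (72 - 1/295)/((-540/(-71))) = 21239/(295*((-540*(-1)/71))) = 21239/(295*((-30*(-18/71)))) = 21239/(295*(540/71)) = (21239/295)*(71/540) = 1507969/159300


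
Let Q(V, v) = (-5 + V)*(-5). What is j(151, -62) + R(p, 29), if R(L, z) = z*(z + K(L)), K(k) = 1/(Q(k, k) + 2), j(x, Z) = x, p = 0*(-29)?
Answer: 26813/27 ≈ 993.07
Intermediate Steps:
p = 0
Q(V, v) = 25 - 5*V
K(k) = 1/(27 - 5*k) (K(k) = 1/((25 - 5*k) + 2) = 1/(27 - 5*k))
R(L, z) = z*(z - 1/(-27 + 5*L))
j(151, -62) + R(p, 29) = 151 + 29*(-1 + 29*(-27 + 5*0))/(-27 + 5*0) = 151 + 29*(-1 + 29*(-27 + 0))/(-27 + 0) = 151 + 29*(-1 + 29*(-27))/(-27) = 151 + 29*(-1/27)*(-1 - 783) = 151 + 29*(-1/27)*(-784) = 151 + 22736/27 = 26813/27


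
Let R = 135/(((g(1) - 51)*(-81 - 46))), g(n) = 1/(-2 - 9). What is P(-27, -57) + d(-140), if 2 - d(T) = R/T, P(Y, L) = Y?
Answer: -49961503/1998472 ≈ -25.000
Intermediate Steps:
g(n) = -1/11 (g(n) = 1/(-11) = -1/11)
R = 1485/71374 (R = 135/(((-1/11 - 51)*(-81 - 46))) = 135/((-562/11*(-127))) = 135/(71374/11) = 135*(11/71374) = 1485/71374 ≈ 0.020806)
d(T) = 2 - 1485/(71374*T)
P(-27, -57) + d(-140) = -27 + (2 - 1485/71374/(-140)) = -27 + (2 - 1485/71374*(-1/140)) = -27 + (2 + 297/1998472) = -27 + 3997241/1998472 = -49961503/1998472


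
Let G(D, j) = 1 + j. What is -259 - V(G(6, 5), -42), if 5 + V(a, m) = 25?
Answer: -279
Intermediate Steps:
V(a, m) = 20 (V(a, m) = -5 + 25 = 20)
-259 - V(G(6, 5), -42) = -259 - 1*20 = -259 - 20 = -279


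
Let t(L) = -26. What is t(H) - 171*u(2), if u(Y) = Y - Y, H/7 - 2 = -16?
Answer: -26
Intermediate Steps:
H = -98 (H = 14 + 7*(-16) = 14 - 112 = -98)
u(Y) = 0
t(H) - 171*u(2) = -26 - 171*0 = -26 + 0 = -26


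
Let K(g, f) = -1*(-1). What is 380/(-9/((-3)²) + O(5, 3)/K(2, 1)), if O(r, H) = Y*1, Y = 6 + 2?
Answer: 380/7 ≈ 54.286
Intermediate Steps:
Y = 8
O(r, H) = 8 (O(r, H) = 8*1 = 8)
K(g, f) = 1
380/(-9/((-3)²) + O(5, 3)/K(2, 1)) = 380/(-9/((-3)²) + 8/1) = 380/(-9/9 + 8*1) = 380/(-9*⅑ + 8) = 380/(-1 + 8) = 380/7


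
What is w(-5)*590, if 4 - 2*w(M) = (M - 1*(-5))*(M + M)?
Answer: 1180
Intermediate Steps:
w(M) = 2 - M*(5 + M) (w(M) = 2 - (M - 1*(-5))*(M + M)/2 = 2 - (M + 5)*2*M/2 = 2 - (5 + M)*2*M/2 = 2 - M*(5 + M))
w(-5)*590 = (2 - 1*(-5)**2 - 5*(-5))*590 = (2 - 1*25 + 25)*590 = (2 - 25 + 25)*590 = 2*590 = 1180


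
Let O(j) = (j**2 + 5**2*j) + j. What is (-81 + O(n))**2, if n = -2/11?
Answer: 107516161/14641 ≈ 7343.5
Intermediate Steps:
n = -2/11 (n = -2*1/11 = -2/11 ≈ -0.18182)
O(j) = j**2 + 26*j (O(j) = (j**2 + 25*j) + j = j**2 + 26*j)
(-81 + O(n))**2 = (-81 - 2*(26 - 2/11)/11)**2 = (-81 - 2/11*284/11)**2 = (-81 - 568/121)**2 = (-10369/121)**2 = 107516161/14641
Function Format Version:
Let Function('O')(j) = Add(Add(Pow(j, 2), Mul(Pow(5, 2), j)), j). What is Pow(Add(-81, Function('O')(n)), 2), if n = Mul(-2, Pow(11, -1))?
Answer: Rational(107516161, 14641) ≈ 7343.5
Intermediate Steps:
n = Rational(-2, 11) (n = Mul(-2, Rational(1, 11)) = Rational(-2, 11) ≈ -0.18182)
Function('O')(j) = Add(Pow(j, 2), Mul(26, j)) (Function('O')(j) = Add(Add(Pow(j, 2), Mul(25, j)), j) = Add(Pow(j, 2), Mul(26, j)))
Pow(Add(-81, Function('O')(n)), 2) = Pow(Add(-81, Mul(Rational(-2, 11), Add(26, Rational(-2, 11)))), 2) = Pow(Add(-81, Mul(Rational(-2, 11), Rational(284, 11))), 2) = Pow(Add(-81, Rational(-568, 121)), 2) = Pow(Rational(-10369, 121), 2) = Rational(107516161, 14641)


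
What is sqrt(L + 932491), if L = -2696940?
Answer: I*sqrt(1764449) ≈ 1328.3*I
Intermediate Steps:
sqrt(L + 932491) = sqrt(-2696940 + 932491) = sqrt(-1764449) = I*sqrt(1764449)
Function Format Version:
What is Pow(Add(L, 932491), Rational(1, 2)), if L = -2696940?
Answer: Mul(I, Pow(1764449, Rational(1, 2))) ≈ Mul(1328.3, I)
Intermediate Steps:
Pow(Add(L, 932491), Rational(1, 2)) = Pow(Add(-2696940, 932491), Rational(1, 2)) = Pow(-1764449, Rational(1, 2)) = Mul(I, Pow(1764449, Rational(1, 2)))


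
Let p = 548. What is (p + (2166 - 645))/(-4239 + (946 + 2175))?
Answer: -2069/1118 ≈ -1.8506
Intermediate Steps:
(p + (2166 - 645))/(-4239 + (946 + 2175)) = (548 + (2166 - 645))/(-4239 + (946 + 2175)) = (548 + 1521)/(-4239 + 3121) = 2069/(-1118) = 2069*(-1/1118) = -2069/1118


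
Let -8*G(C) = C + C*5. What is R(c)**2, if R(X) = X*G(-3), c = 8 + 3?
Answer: 9801/16 ≈ 612.56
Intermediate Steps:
G(C) = -3*C/4 (G(C) = -(C + C*5)/8 = -(C + 5*C)/8 = -3*C/4)
c = 11
R(X) = 9*X/4 (R(X) = X*(-3/4*(-3)) = X*(9/4) = 9*X/4)
R(c)**2 = ((9/4)*11)**2 = (99/4)**2 = 9801/16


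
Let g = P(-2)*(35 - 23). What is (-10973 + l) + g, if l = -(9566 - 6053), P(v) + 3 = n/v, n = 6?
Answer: -14558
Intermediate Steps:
P(v) = -3 + 6/v
g = -72 (g = (-3 + 6/(-2))*(35 - 23) = (-3 + 6*(-½))*12 = (-3 - 3)*12 = -6*12 = -72)
l = -3513 (l = -1*3513 = -3513)
(-10973 + l) + g = (-10973 - 3513) - 72 = -14486 - 72 = -14558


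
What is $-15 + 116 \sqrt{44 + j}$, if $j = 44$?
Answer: $-15 + 232 \sqrt{22} \approx 1073.2$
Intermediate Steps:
$-15 + 116 \sqrt{44 + j} = -15 + 116 \sqrt{44 + 44} = -15 + 116 \sqrt{88} = -15 + 116 \cdot 2 \sqrt{22} = -15 + 232 \sqrt{22}$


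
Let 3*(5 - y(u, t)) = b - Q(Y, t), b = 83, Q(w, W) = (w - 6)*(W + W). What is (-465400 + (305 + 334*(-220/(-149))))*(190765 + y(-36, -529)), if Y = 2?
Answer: -13301921128275/149 ≈ -8.9275e+10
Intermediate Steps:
Q(w, W) = 2*W*(-6 + w) (Q(w, W) = (-6 + w)*(2*W) = 2*W*(-6 + w))
y(u, t) = -68/3 - 8*t/3 (y(u, t) = 5 - (83 - 2*t*(-6 + 2))/3 = 5 - (83 - 2*t*(-4))/3 = 5 - (83 - (-8)*t)/3 = 5 - (83 + 8*t)/3 = 5 + (-83/3 - 8*t/3) = -68/3 - 8*t/3)
(-465400 + (305 + 334*(-220/(-149))))*(190765 + y(-36, -529)) = (-465400 + (305 + 334*(-220/(-149))))*(190765 + (-68/3 - 8/3*(-529))) = (-465400 + (305 + 334*(-220*(-1/149))))*(190765 + (-68/3 + 4232/3)) = (-465400 + (305 + 334*(220/149)))*(190765 + 1388) = (-465400 + (305 + 73480/149))*192153 = (-465400 + 118925/149)*192153 = -69225675/149*192153 = -13301921128275/149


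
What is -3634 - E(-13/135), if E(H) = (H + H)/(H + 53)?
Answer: -12977001/3571 ≈ -3634.0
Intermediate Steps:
E(H) = 2*H/(53 + H) (E(H) = (2*H)/(53 + H) = 2*H/(53 + H))
-3634 - E(-13/135) = -3634 - 2*(-13/135)/(53 - 13/135) = -3634 - 2*(-13*1/135)/(53 - 13*1/135) = -3634 - 2*(-13)/(135*(53 - 13/135)) = -3634 - 2*(-13)/(135*7142/135) = -3634 - 2*(-13)*135/(135*7142) = -3634 - 1*(-13/3571) = -3634 + 13/3571 = -12977001/3571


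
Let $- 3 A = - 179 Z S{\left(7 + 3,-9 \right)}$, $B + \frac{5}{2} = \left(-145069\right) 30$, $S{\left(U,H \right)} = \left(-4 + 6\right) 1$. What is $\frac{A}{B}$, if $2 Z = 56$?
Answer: $- \frac{20048}{26112435} \approx -0.00076776$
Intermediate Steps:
$Z = 28$ ($Z = \frac{1}{2} \cdot 56 = 28$)
$S{\left(U,H \right)} = 2$ ($S{\left(U,H \right)} = 2 \cdot 1 = 2$)
$B = - \frac{8704145}{2}$ ($B = - \frac{5}{2} - 4352070 = - \frac{8704145}{2} \approx -4.3521 \cdot 10^{6}$)
$A = \frac{10024}{3}$ ($A = - \frac{\left(-179\right) 28 \cdot 2}{3} = - \frac{\left(-5012\right) 2}{3} = \left(- \frac{1}{3}\right) \left(-10024\right) = \frac{10024}{3} \approx 3341.3$)
$\frac{A}{B} = \frac{10024}{3 \left(- \frac{8704145}{2}\right)} = \frac{10024}{3} \left(- \frac{2}{8704145}\right) = - \frac{20048}{26112435}$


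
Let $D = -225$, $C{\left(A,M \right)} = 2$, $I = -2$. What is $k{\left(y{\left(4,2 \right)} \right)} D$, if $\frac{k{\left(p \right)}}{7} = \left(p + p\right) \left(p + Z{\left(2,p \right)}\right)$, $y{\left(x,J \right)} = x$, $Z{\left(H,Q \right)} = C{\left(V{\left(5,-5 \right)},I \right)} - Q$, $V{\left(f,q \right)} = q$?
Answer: $-25200$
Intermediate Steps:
$Z{\left(H,Q \right)} = 2 - Q$
$k{\left(p \right)} = 28 p$ ($k{\left(p \right)} = 7 \left(p + p\right) \left(p - \left(-2 + p\right)\right) = 7 \cdot 2 p 2 = 7 \cdot 4 p = 28 p$)
$k{\left(y{\left(4,2 \right)} \right)} D = 28 \cdot 4 \left(-225\right) = 112 \left(-225\right) = -25200$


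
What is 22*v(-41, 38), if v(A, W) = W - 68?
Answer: -660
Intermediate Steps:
v(A, W) = -68 + W
22*v(-41, 38) = 22*(-68 + 38) = 22*(-30) = -660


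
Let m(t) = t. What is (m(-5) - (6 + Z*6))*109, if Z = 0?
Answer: -1199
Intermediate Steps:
(m(-5) - (6 + Z*6))*109 = (-5 - (6 + 0*6))*109 = (-5 - (6 + 0))*109 = (-5 - 1*6)*109 = (-5 - 6)*109 = -11*109 = -1199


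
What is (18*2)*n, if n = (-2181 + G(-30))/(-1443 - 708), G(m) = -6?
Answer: 8748/239 ≈ 36.603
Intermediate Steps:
n = 243/239 (n = (-2181 - 6)/(-1443 - 708) = -2187/(-2151) = -2187*(-1/2151) = 243/239 ≈ 1.0167)
(18*2)*n = (18*2)*(243/239) = 36*(243/239) = 8748/239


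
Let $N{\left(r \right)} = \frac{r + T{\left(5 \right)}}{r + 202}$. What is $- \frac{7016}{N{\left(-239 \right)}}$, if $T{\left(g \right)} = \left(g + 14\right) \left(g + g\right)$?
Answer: $- \frac{259592}{49} \approx -5297.8$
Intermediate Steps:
$T{\left(g \right)} = 2 g \left(14 + g\right)$ ($T{\left(g \right)} = \left(14 + g\right) 2 g = 2 g \left(14 + g\right)$)
$N{\left(r \right)} = \frac{190 + r}{202 + r}$ ($N{\left(r \right)} = \frac{r + 2 \cdot 5 \left(14 + 5\right)}{r + 202} = \frac{r + 2 \cdot 5 \cdot 19}{202 + r} = \frac{r + 190}{202 + r} = \frac{190 + r}{202 + r}$)
$- \frac{7016}{N{\left(-239 \right)}} = - \frac{7016}{\frac{1}{202 - 239} \left(190 - 239\right)} = - \frac{7016}{\frac{1}{-37} \left(-49\right)} = - \frac{7016}{\left(- \frac{1}{37}\right) \left(-49\right)} = - \frac{7016}{\frac{49}{37}} = \left(-7016\right) \frac{37}{49} = - \frac{259592}{49}$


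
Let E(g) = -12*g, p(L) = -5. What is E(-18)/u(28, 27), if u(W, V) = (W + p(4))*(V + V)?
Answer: 4/23 ≈ 0.17391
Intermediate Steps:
u(W, V) = 2*V*(-5 + W) (u(W, V) = (W - 5)*(V + V) = (-5 + W)*(2*V) = 2*V*(-5 + W))
E(-18)/u(28, 27) = (-12*(-18))/((2*27*(-5 + 28))) = 216/((2*27*23)) = 216/1242 = 216*(1/1242) = 4/23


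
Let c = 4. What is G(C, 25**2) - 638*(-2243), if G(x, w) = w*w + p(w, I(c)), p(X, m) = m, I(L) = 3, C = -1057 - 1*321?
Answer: 1821662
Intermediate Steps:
C = -1378 (C = -1057 - 321 = -1378)
G(x, w) = 3 + w**2 (G(x, w) = w*w + 3 = w**2 + 3 = 3 + w**2)
G(C, 25**2) - 638*(-2243) = (3 + (25**2)**2) - 638*(-2243) = (3 + 625**2) - 1*(-1431034) = (3 + 390625) + 1431034 = 390628 + 1431034 = 1821662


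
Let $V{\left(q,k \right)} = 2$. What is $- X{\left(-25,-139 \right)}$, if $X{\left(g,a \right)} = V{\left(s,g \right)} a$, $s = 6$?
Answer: $278$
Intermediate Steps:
$X{\left(g,a \right)} = 2 a$
$- X{\left(-25,-139 \right)} = - 2 \left(-139\right) = \left(-1\right) \left(-278\right) = 278$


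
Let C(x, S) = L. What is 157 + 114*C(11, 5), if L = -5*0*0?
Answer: 157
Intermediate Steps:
L = 0 (L = 0*0 = 0)
C(x, S) = 0
157 + 114*C(11, 5) = 157 + 114*0 = 157 + 0 = 157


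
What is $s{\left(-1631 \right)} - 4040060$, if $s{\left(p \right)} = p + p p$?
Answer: $-1381530$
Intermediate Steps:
$s{\left(p \right)} = p + p^{2}$
$s{\left(-1631 \right)} - 4040060 = - 1631 \left(1 - 1631\right) - 4040060 = \left(-1631\right) \left(-1630\right) - 4040060 = 2658530 - 4040060 = -1381530$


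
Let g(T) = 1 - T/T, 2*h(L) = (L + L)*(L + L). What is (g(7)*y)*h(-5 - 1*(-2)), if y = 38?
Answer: 0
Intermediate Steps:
h(L) = 2*L**2 (h(L) = ((L + L)*(L + L))/2 = ((2*L)*(2*L))/2 = (4*L**2)/2 = 2*L**2)
g(T) = 0 (g(T) = 1 - 1*1 = 1 - 1 = 0)
(g(7)*y)*h(-5 - 1*(-2)) = (0*38)*(2*(-5 - 1*(-2))**2) = 0*(2*(-5 + 2)**2) = 0*(2*(-3)**2) = 0*(2*9) = 0*18 = 0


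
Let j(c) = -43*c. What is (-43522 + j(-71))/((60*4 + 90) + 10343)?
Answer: -3113/821 ≈ -3.7917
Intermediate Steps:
(-43522 + j(-71))/((60*4 + 90) + 10343) = (-43522 - 43*(-71))/((60*4 + 90) + 10343) = (-43522 + 3053)/((240 + 90) + 10343) = -40469/(330 + 10343) = -40469/10673 = -40469*1/10673 = -3113/821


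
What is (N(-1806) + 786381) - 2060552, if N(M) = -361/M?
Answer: -2301152465/1806 ≈ -1.2742e+6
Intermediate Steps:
(N(-1806) + 786381) - 2060552 = (-361/(-1806) + 786381) - 2060552 = (-361*(-1/1806) + 786381) - 2060552 = (361/1806 + 786381) - 2060552 = 1420204447/1806 - 2060552 = -2301152465/1806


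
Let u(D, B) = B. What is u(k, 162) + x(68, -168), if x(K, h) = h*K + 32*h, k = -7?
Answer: -16638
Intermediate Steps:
x(K, h) = 32*h + K*h (x(K, h) = K*h + 32*h = 32*h + K*h)
u(k, 162) + x(68, -168) = 162 - 168*(32 + 68) = 162 - 168*100 = 162 - 16800 = -16638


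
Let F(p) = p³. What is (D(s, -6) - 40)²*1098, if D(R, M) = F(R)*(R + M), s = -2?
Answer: 632448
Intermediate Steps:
D(R, M) = R³*(M + R) (D(R, M) = R³*(R + M) = R³*(M + R))
(D(s, -6) - 40)²*1098 = ((-2)³*(-6 - 2) - 40)²*1098 = (-8*(-8) - 40)²*1098 = (64 - 40)²*1098 = 24²*1098 = 576*1098 = 632448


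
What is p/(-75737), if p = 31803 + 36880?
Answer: -68683/75737 ≈ -0.90686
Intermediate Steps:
p = 68683
p/(-75737) = 68683/(-75737) = 68683*(-1/75737) = -68683/75737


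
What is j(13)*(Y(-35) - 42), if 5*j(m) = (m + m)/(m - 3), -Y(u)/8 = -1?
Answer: -442/25 ≈ -17.680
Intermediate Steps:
Y(u) = 8 (Y(u) = -8*(-1) = 8)
j(m) = 2*m/(5*(-3 + m)) (j(m) = ((m + m)/(m - 3))/5 = ((2*m)/(-3 + m))/5 = (2*m/(-3 + m))/5 = 2*m/(5*(-3 + m)))
j(13)*(Y(-35) - 42) = ((2/5)*13/(-3 + 13))*(8 - 42) = ((2/5)*13/10)*(-34) = ((2/5)*13*(1/10))*(-34) = (13/25)*(-34) = -442/25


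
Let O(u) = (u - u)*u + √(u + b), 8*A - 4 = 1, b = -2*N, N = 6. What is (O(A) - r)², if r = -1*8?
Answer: (32 + I*√182)²/16 ≈ 52.625 + 53.963*I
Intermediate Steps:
b = -12 (b = -2*6 = -12)
A = 5/8 (A = ½ + (⅛)*1 = ½ + ⅛ = 5/8 ≈ 0.62500)
O(u) = √(-12 + u) (O(u) = (u - u)*u + √(u - 12) = 0*u + √(-12 + u) = 0 + √(-12 + u) = √(-12 + u))
r = -8
(O(A) - r)² = (√(-12 + 5/8) - 1*(-8))² = (√(-91/8) + 8)² = (I*√182/4 + 8)² = (8 + I*√182/4)²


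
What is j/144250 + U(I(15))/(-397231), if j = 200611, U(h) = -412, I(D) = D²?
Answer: 79748339141/57300571750 ≈ 1.3918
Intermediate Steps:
j/144250 + U(I(15))/(-397231) = 200611/144250 - 412/(-397231) = 200611*(1/144250) - 412*(-1/397231) = 200611/144250 + 412/397231 = 79748339141/57300571750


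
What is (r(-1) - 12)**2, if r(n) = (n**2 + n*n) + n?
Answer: 121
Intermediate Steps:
r(n) = n + 2*n**2 (r(n) = (n**2 + n**2) + n = 2*n**2 + n = n + 2*n**2)
(r(-1) - 12)**2 = (-(1 + 2*(-1)) - 12)**2 = (-(1 - 2) - 12)**2 = (-1*(-1) - 12)**2 = (1 - 12)**2 = (-11)**2 = 121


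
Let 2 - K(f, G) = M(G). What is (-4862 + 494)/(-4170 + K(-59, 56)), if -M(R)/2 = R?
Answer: 14/13 ≈ 1.0769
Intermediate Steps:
M(R) = -2*R
K(f, G) = 2 + 2*G (K(f, G) = 2 - (-2)*G = 2 + 2*G)
(-4862 + 494)/(-4170 + K(-59, 56)) = (-4862 + 494)/(-4170 + (2 + 2*56)) = -4368/(-4170 + (2 + 112)) = -4368/(-4170 + 114) = -4368/(-4056) = -4368*(-1/4056) = 14/13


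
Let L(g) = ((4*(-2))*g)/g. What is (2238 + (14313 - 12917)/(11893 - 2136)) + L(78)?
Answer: 21759506/9757 ≈ 2230.1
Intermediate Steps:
L(g) = -8 (L(g) = (-8*g)/g = -8)
(2238 + (14313 - 12917)/(11893 - 2136)) + L(78) = (2238 + (14313 - 12917)/(11893 - 2136)) - 8 = (2238 + 1396/9757) - 8 = 21837562/9757 - 8 = 21759506/9757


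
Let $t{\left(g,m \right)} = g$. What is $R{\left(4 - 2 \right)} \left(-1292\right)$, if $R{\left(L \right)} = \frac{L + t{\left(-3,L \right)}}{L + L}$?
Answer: $323$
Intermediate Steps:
$R{\left(L \right)} = \frac{-3 + L}{2 L}$ ($R{\left(L \right)} = \frac{L - 3}{L + L} = \frac{-3 + L}{2 L}$)
$R{\left(4 - 2 \right)} \left(-1292\right) = \frac{-3 + \left(4 - 2\right)}{2 \left(4 - 2\right)} \left(-1292\right) = \frac{-3 + 2}{2 \cdot 2} \left(-1292\right) = \frac{1}{2} \cdot \frac{1}{2} \left(-1\right) \left(-1292\right) = \left(- \frac{1}{4}\right) \left(-1292\right) = 323$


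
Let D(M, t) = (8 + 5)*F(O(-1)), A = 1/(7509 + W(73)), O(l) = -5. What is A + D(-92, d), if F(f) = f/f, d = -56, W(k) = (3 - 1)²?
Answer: 97670/7513 ≈ 13.000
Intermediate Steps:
W(k) = 4 (W(k) = 2² = 4)
A = 1/7513 (A = 1/(7509 + 4) = 1/7513 ≈ 0.00013310)
F(f) = 1
D(M, t) = 13 (D(M, t) = (8 + 5)*1 = 13*1 = 13)
A + D(-92, d) = 1/7513 + 13 = 97670/7513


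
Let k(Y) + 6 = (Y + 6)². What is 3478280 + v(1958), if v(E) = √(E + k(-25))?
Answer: 3478280 + 3*√257 ≈ 3.4783e+6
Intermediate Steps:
k(Y) = -6 + (6 + Y)² (k(Y) = -6 + (Y + 6)² = -6 + (6 + Y)²)
v(E) = √(355 + E) (v(E) = √(E + (-6 + (6 - 25)²)) = √(E + (-6 + (-19)²)) = √(E + (-6 + 361)) = √(E + 355) = √(355 + E))
3478280 + v(1958) = 3478280 + √(355 + 1958) = 3478280 + √2313 = 3478280 + 3*√257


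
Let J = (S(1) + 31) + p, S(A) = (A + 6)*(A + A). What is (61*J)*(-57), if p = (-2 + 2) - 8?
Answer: -128649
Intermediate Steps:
p = -8 (p = 0 - 8 = -8)
S(A) = 2*A*(6 + A) (S(A) = (6 + A)*(2*A) = 2*A*(6 + A))
J = 37 (J = (2*1*(6 + 1) + 31) - 8 = (2*1*7 + 31) - 8 = (14 + 31) - 8 = 45 - 8 = 37)
(61*J)*(-57) = (61*37)*(-57) = 2257*(-57) = -128649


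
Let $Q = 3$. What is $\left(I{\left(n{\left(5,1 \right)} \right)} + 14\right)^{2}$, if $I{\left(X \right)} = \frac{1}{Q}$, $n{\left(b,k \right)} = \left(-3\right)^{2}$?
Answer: $\frac{1849}{9} \approx 205.44$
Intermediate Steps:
$n{\left(b,k \right)} = 9$
$I{\left(X \right)} = \frac{1}{3}$
$\left(I{\left(n{\left(5,1 \right)} \right)} + 14\right)^{2} = \left(\frac{1}{3} + 14\right)^{2} = \left(\frac{43}{3}\right)^{2} = \frac{1849}{9}$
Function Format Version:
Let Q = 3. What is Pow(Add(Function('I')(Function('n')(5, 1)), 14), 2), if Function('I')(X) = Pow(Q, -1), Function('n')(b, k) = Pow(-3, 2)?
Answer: Rational(1849, 9) ≈ 205.44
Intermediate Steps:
Function('n')(b, k) = 9
Function('I')(X) = Rational(1, 3) (Function('I')(X) = Pow(3, -1) = Rational(1, 3))
Pow(Add(Function('I')(Function('n')(5, 1)), 14), 2) = Pow(Add(Rational(1, 3), 14), 2) = Pow(Rational(43, 3), 2) = Rational(1849, 9)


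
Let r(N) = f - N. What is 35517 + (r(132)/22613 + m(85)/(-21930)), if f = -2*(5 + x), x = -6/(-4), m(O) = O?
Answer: 207211587595/5834154 ≈ 35517.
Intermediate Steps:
x = 3/2 (x = -6*(-¼) = 3/2 ≈ 1.5000)
f = -13 (f = -2*(5 + 3/2) = -2*13/2 = -13)
r(N) = -13 - N
35517 + (r(132)/22613 + m(85)/(-21930)) = 35517 + ((-13 - 1*132)/22613 + 85/(-21930)) = 35517 + ((-13 - 132)*(1/22613) + 85*(-1/21930)) = 35517 + (-145*1/22613 - 1/258) = 35517 + (-145/22613 - 1/258) = 35517 - 60023/5834154 = 207211587595/5834154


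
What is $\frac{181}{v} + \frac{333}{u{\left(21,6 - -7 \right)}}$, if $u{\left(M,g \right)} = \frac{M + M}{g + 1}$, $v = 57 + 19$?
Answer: $\frac{8617}{76} \approx 113.38$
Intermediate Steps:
$v = 76$
$u{\left(M,g \right)} = \frac{2 M}{1 + g}$
$\frac{181}{v} + \frac{333}{u{\left(21,6 - -7 \right)}} = \frac{181}{76} + \frac{333}{2 \cdot 21 \frac{1}{1 + \left(6 - -7\right)}} = 181 \cdot \frac{1}{76} + \frac{333}{2 \cdot 21 \frac{1}{1 + \left(6 + 7\right)}} = \frac{181}{76} + \frac{333}{2 \cdot 21 \frac{1}{1 + 13}} = \frac{181}{76} + \frac{333}{2 \cdot 21 \cdot \frac{1}{14}} = \frac{181}{76} + \frac{333}{3} = \frac{181}{76} + 333 \cdot \frac{1}{3} = \frac{181}{76} + 111 = \frac{8617}{76}$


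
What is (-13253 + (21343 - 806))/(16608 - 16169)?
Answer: 7284/439 ≈ 16.592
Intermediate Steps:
(-13253 + (21343 - 806))/(16608 - 16169) = (-13253 + 20537)/439 = 7284*(1/439) = 7284/439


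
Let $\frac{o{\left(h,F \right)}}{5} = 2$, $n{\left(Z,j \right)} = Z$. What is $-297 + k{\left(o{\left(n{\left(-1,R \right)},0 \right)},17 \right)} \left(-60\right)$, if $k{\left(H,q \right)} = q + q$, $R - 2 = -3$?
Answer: $-2337$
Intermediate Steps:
$R = -1$ ($R = 2 - 3 = -1$)
$o{\left(h,F \right)} = 10$ ($o{\left(h,F \right)} = 5 \cdot 2 = 10$)
$k{\left(H,q \right)} = 2 q$
$-297 + k{\left(o{\left(n{\left(-1,R \right)},0 \right)},17 \right)} \left(-60\right) = -297 + 2 \cdot 17 \left(-60\right) = -297 + 34 \left(-60\right) = -297 - 2040 = -2337$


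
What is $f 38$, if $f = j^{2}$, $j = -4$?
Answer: $608$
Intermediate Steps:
$f = 16$ ($f = \left(-4\right)^{2} = 16$)
$f 38 = 16 \cdot 38 = 608$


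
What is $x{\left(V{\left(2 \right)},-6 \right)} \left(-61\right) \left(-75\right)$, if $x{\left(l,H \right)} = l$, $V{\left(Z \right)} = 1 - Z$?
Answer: $-4575$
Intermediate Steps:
$x{\left(V{\left(2 \right)},-6 \right)} \left(-61\right) \left(-75\right) = \left(1 - 2\right) \left(-61\right) \left(-75\right) = \left(-1\right) \left(-61\right) \left(-75\right) = 61 \left(-75\right) = -4575$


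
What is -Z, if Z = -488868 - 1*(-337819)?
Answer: 151049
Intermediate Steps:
Z = -151049 (Z = -488868 + 337819 = -151049)
-Z = -1*(-151049) = 151049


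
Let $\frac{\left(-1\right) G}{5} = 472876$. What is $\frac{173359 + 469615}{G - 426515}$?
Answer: $- \frac{642974}{2790895} \approx -0.23038$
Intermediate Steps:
$G = -2364380$ ($G = \left(-5\right) 472876 = -2364380$)
$\frac{173359 + 469615}{G - 426515} = \frac{173359 + 469615}{-2364380 - 426515} = \frac{642974}{-2790895} = 642974 \left(- \frac{1}{2790895}\right) = - \frac{642974}{2790895}$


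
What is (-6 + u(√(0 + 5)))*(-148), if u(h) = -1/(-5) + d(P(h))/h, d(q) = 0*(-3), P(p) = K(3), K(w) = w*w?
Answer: 4292/5 ≈ 858.40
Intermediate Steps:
K(w) = w²
P(p) = 9 (P(p) = 3² = 9)
d(q) = 0
u(h) = ⅕ (u(h) = -1/(-5) + 0/h = -1*(-⅕) + 0 = ⅕ + 0 = ⅕)
(-6 + u(√(0 + 5)))*(-148) = (-6 + ⅕)*(-148) = -29/5*(-148) = 4292/5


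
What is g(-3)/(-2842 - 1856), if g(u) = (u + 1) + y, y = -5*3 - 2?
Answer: 19/4698 ≈ 0.0040443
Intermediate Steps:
y = -17 (y = -15 - 2 = -17)
g(u) = -16 + u (g(u) = (u + 1) - 17 = (1 + u) - 17 = -16 + u)
g(-3)/(-2842 - 1856) = (-16 - 3)/(-2842 - 1856) = -19/(-4698) = -19*(-1/4698) = 19/4698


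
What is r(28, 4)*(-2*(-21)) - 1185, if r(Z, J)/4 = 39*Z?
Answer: 182271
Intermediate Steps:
r(Z, J) = 156*Z (r(Z, J) = 4*(39*Z) = 156*Z)
r(28, 4)*(-2*(-21)) - 1185 = (156*28)*(-2*(-21)) - 1185 = 4368*42 - 1185 = 183456 - 1185 = 182271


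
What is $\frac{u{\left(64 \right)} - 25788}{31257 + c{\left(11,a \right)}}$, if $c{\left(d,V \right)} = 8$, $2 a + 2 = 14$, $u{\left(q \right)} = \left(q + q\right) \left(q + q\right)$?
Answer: $- \frac{9404}{31265} \approx -0.30078$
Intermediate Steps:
$u{\left(q \right)} = 4 q^{2}$ ($u{\left(q \right)} = 2 q 2 q = 4 q^{2}$)
$a = 6$ ($a = -1 + \frac{1}{2} \cdot 14 = -1 + 7 = 6$)
$\frac{u{\left(64 \right)} - 25788}{31257 + c{\left(11,a \right)}} = \frac{4 \cdot 64^{2} - 25788}{31257 + 8} = \frac{4 \cdot 4096 - 25788}{31265} = \left(16384 - 25788\right) \frac{1}{31265} = \left(-9404\right) \frac{1}{31265} = - \frac{9404}{31265}$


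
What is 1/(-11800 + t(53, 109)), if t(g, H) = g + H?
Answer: -1/11638 ≈ -8.5925e-5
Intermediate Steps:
t(g, H) = H + g
1/(-11800 + t(53, 109)) = 1/(-11800 + (109 + 53)) = 1/(-11800 + 162) = 1/(-11638) = -1/11638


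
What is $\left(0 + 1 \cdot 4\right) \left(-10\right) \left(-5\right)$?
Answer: $200$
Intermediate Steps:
$\left(0 + 1 \cdot 4\right) \left(-10\right) \left(-5\right) = \left(0 + 4\right) \left(-10\right) \left(-5\right) = 4 \left(-10\right) \left(-5\right) = \left(-40\right) \left(-5\right) = 200$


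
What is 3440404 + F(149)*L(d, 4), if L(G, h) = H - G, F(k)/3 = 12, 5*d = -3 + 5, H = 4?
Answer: 17202668/5 ≈ 3.4405e+6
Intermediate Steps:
d = ⅖ (d = (-3 + 5)/5 = (⅕)*2 = ⅖ ≈ 0.40000)
F(k) = 36 (F(k) = 3*12 = 36)
L(G, h) = 4 - G
3440404 + F(149)*L(d, 4) = 3440404 + 36*(4 - 1*⅖) = 3440404 + 36*(4 - ⅖) = 3440404 + 36*(18/5) = 3440404 + 648/5 = 17202668/5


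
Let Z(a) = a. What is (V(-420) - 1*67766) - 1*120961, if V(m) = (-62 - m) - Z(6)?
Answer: -188375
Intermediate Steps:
V(m) = -68 - m (V(m) = (-62 - m) - 1*6 = (-62 - m) - 6 = -68 - m)
(V(-420) - 1*67766) - 1*120961 = ((-68 - 1*(-420)) - 1*67766) - 1*120961 = ((-68 + 420) - 67766) - 120961 = (352 - 67766) - 120961 = -67414 - 120961 = -188375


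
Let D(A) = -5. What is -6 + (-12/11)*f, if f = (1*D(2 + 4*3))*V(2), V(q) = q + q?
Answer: 174/11 ≈ 15.818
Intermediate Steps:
V(q) = 2*q
f = -20 (f = (1*(-5))*(2*2) = -5*4 = -20)
-6 + (-12/11)*f = -6 - 12/11*(-20) = -6 + 240/11 = 174/11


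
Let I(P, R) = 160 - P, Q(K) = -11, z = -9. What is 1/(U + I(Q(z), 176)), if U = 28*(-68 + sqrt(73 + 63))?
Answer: -1733/2896665 - 56*sqrt(34)/2896665 ≈ -0.00071100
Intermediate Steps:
U = -1904 + 56*sqrt(34) (U = 28*(-68 + sqrt(136)) = 28*(-68 + 2*sqrt(34)) = -1904 + 56*sqrt(34) ≈ -1577.5)
1/(U + I(Q(z), 176)) = 1/((-1904 + 56*sqrt(34)) + (160 - 1*(-11))) = 1/((-1904 + 56*sqrt(34)) + (160 + 11)) = 1/((-1904 + 56*sqrt(34)) + 171) = 1/(-1733 + 56*sqrt(34))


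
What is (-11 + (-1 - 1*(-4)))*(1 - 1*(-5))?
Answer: -48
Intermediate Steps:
(-11 + (-1 - 1*(-4)))*(1 - 1*(-5)) = (-11 + (-1 + 4))*(1 + 5) = (-11 + 3)*6 = -8*6 = -48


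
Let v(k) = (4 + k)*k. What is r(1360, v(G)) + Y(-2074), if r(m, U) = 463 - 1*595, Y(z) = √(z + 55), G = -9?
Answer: -132 + I*√2019 ≈ -132.0 + 44.933*I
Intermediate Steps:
v(k) = k*(4 + k)
Y(z) = √(55 + z)
r(m, U) = -132 (r(m, U) = 463 - 595 = -132)
r(1360, v(G)) + Y(-2074) = -132 + √(55 - 2074) = -132 + √(-2019) = -132 + I*√2019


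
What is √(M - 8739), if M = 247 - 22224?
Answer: 2*I*√7679 ≈ 175.26*I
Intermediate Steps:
M = -21977
√(M - 8739) = √(-21977 - 8739) = √(-30716) = 2*I*√7679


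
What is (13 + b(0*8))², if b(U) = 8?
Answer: 441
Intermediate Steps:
(13 + b(0*8))² = (13 + 8)² = 21² = 441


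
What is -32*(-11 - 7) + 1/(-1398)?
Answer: 805247/1398 ≈ 576.00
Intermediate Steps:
-32*(-11 - 7) + 1/(-1398) = -32*(-18) - 1/1398 = 576 - 1/1398 = 805247/1398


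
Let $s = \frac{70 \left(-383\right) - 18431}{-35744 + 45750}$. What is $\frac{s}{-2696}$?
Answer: $\frac{45241}{26976176} \approx 0.0016771$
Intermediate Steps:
$s = - \frac{45241}{10006}$ ($s = \frac{-26810 - 18431}{10006} = \left(-45241\right) \frac{1}{10006} = - \frac{45241}{10006} \approx -4.5214$)
$\frac{s}{-2696} = - \frac{45241}{10006 \left(-2696\right)} = \left(- \frac{45241}{10006}\right) \left(- \frac{1}{2696}\right) = \frac{45241}{26976176}$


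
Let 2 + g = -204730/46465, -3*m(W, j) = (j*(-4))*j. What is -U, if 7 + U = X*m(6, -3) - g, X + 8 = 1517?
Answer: -168272125/9293 ≈ -18107.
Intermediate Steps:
X = 1509 (X = -8 + 1517 = 1509)
m(W, j) = 4*j**2/3 (m(W, j) = -j*(-4)*j/3 = -(-4*j)*j/3 = -(-4)*j**2/3 = 4*j**2/3)
g = -59532/9293 (g = -2 - 204730/46465 = -2 - 204730*1/46465 = -2 - 40946/9293 = -59532/9293 ≈ -6.4061)
U = 168272125/9293 (U = -7 + (1509*((4/3)*(-3)**2) - 1*(-59532/9293)) = -7 + (1509*((4/3)*9) + 59532/9293) = -7 + (1509*12 + 59532/9293) = -7 + (18108 + 59532/9293) = -7 + 168337176/9293 = 168272125/9293 ≈ 18107.)
-U = -1*168272125/9293 = -168272125/9293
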